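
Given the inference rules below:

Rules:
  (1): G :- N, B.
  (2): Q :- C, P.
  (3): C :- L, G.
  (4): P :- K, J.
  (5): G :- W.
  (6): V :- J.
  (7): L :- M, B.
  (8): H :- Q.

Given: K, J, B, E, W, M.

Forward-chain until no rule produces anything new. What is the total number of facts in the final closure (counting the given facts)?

Round 1 fires (4), (5), (6), (7), giving P, G, V, L.
Round 2 fires (3), giving C.
Round 3 fires (2), giving Q.
Round 4 fires (8), giving H.
Closure: {B, C, E, G, H, J, K, L, M, P, Q, V, W} — 13 facts.

13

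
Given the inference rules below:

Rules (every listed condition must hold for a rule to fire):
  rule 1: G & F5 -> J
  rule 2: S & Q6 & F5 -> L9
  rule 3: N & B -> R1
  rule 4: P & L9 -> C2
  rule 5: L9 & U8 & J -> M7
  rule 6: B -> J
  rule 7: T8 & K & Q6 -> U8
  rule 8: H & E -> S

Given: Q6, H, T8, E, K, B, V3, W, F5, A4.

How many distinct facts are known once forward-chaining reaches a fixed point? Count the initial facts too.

Round 1: rule 6 [B -> J]; rule 7 [T8 & K & Q6 -> U8]; rule 8 [H & E -> S]. Adds J, U8, S.
Round 2: rule 2 [S & Q6 & F5 -> L9]. Adds L9.
Round 3: rule 5 [L9 & U8 & J -> M7]. Adds M7.
Closure: {A4, B, E, F5, H, J, K, L9, M7, Q6, S, T8, U8, V3, W} — 15 facts.

15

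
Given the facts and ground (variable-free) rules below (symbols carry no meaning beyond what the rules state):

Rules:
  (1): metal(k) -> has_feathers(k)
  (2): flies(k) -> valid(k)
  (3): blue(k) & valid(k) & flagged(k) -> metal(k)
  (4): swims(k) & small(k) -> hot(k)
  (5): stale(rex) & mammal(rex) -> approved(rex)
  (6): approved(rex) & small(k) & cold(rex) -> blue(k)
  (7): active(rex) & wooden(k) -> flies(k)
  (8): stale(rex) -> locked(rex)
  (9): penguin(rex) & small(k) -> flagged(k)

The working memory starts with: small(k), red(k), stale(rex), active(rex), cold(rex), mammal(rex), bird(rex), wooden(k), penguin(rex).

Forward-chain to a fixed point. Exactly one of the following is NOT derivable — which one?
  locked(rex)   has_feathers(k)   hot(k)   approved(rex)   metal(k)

hot(k)

Round 1 — (5), (7), (8), (9), derive approved(rex), flies(k), locked(rex), flagged(k).
Round 2 — (2), (6), derive valid(k), blue(k).
Round 3 — (3), derive metal(k).
Round 4 — (1), derive has_feathers(k).
Derived: has_feathers(k) (round 4), approved(rex) (round 1), locked(rex) (round 1), metal(k) (round 3). hot(k) never appears in any round.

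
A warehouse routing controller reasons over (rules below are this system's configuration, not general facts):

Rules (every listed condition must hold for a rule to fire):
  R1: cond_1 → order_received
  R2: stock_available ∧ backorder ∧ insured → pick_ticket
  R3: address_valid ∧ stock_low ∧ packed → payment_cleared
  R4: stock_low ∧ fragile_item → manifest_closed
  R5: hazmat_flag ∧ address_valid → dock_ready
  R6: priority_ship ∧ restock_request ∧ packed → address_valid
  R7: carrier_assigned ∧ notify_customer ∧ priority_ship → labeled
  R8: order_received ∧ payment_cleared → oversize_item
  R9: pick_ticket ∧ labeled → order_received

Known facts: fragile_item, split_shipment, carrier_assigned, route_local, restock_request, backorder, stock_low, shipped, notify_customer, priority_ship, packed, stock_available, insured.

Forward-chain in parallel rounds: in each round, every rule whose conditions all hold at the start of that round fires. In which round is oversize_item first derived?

Round 1 — R2, R4, R6, R7, derive pick_ticket, manifest_closed, address_valid, labeled.
Round 2 — R3, R9, derive payment_cleared, order_received.
Round 3 — R8, derive oversize_item.
oversize_item first appears in round 3.

3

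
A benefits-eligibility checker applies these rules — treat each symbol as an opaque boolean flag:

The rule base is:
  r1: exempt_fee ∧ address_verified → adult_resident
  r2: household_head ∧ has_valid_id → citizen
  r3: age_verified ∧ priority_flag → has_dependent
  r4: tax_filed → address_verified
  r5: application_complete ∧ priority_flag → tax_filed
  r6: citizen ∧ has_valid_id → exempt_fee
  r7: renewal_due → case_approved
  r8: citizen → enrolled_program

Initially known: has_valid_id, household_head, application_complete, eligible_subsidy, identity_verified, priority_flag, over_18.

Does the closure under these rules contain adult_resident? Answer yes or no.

yes

Round 1 fires r2, r5, giving citizen, tax_filed.
Round 2 fires r4, r6, r8, giving address_verified, exempt_fee, enrolled_program.
Round 3 fires r1, giving adult_resident.
adult_resident appears in round 3, so it is derivable.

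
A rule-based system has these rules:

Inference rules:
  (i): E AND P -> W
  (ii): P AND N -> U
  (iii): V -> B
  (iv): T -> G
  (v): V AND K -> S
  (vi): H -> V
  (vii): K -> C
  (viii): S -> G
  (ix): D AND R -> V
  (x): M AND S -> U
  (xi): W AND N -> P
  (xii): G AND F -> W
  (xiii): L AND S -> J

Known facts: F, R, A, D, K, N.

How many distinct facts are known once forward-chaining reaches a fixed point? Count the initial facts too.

Round 1 fires (vii), (ix), giving C, V.
Round 2 fires (iii), (v), giving B, S.
Round 3 fires (viii), giving G.
Round 4 fires (xii), giving W.
Round 5 fires (xi), giving P.
Round 6 fires (ii), giving U.
Closure: {A, B, C, D, F, G, K, N, P, R, S, U, V, W} — 14 facts.

14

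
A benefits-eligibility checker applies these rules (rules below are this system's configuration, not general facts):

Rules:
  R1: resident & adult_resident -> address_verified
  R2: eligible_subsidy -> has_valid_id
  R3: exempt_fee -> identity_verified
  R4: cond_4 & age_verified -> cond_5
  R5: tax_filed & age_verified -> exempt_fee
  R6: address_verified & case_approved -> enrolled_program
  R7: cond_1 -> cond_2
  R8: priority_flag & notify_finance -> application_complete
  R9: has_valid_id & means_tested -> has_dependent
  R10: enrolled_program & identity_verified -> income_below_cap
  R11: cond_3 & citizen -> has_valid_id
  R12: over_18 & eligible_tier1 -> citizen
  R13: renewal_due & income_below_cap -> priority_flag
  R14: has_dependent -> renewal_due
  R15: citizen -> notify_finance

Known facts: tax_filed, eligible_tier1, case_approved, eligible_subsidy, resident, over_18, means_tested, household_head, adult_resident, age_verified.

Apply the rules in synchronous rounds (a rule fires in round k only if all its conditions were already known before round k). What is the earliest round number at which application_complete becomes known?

5

Round 1 — R1, R2, R5, R12, derive address_verified, has_valid_id, exempt_fee, citizen.
Round 2 — R3, R6, R9, R15, derive identity_verified, enrolled_program, has_dependent, notify_finance.
Round 3 — R10, R14, derive income_below_cap, renewal_due.
Round 4 — R13, derive priority_flag.
Round 5 — R8, derive application_complete.
application_complete first appears in round 5.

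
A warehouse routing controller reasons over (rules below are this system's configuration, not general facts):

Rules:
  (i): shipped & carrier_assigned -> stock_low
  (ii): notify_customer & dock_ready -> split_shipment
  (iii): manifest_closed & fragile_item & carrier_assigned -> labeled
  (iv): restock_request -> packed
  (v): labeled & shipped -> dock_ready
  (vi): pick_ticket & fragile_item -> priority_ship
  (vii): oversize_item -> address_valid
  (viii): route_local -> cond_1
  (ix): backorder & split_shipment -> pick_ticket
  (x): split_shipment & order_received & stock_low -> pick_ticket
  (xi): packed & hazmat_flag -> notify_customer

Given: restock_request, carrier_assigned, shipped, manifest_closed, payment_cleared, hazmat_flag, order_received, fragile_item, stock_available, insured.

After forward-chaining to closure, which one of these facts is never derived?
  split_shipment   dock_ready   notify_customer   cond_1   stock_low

Round 1 — (i), (iii), (iv), derive stock_low, labeled, packed.
Round 2 — (v), (xi), derive dock_ready, notify_customer.
Round 3 — (ii), derive split_shipment.
Round 4 — (x), derive pick_ticket.
Round 5 — (vi), derive priority_ship.
Derived: notify_customer (round 2), stock_low (round 1), dock_ready (round 2), split_shipment (round 3). cond_1 never appears in any round.

cond_1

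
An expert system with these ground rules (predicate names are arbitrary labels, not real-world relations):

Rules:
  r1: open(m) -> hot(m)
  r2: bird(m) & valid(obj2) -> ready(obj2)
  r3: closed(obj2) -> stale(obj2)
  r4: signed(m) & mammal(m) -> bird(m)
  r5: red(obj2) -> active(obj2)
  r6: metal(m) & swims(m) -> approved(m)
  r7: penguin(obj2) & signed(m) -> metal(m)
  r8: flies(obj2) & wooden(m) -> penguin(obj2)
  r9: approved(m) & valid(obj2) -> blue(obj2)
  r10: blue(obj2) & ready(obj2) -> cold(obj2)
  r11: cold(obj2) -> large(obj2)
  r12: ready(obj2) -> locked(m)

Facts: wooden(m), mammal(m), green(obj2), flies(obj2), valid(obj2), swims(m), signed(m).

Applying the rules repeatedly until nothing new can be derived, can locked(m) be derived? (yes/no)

Round 1: r4 [signed(m) & mammal(m) -> bird(m)]; r8 [flies(obj2) & wooden(m) -> penguin(obj2)]. New: bird(m), penguin(obj2).
Round 2: r2 [bird(m) & valid(obj2) -> ready(obj2)]; r7 [penguin(obj2) & signed(m) -> metal(m)]. New: ready(obj2), metal(m).
Round 3: r6 [metal(m) & swims(m) -> approved(m)]; r12 [ready(obj2) -> locked(m)]. New: approved(m), locked(m).
Round 4: r9 [approved(m) & valid(obj2) -> blue(obj2)]. New: blue(obj2).
Round 5: r10 [blue(obj2) & ready(obj2) -> cold(obj2)]. New: cold(obj2).
Round 6: r11 [cold(obj2) -> large(obj2)]. New: large(obj2).
locked(m) appears in round 3, so it is derivable.

yes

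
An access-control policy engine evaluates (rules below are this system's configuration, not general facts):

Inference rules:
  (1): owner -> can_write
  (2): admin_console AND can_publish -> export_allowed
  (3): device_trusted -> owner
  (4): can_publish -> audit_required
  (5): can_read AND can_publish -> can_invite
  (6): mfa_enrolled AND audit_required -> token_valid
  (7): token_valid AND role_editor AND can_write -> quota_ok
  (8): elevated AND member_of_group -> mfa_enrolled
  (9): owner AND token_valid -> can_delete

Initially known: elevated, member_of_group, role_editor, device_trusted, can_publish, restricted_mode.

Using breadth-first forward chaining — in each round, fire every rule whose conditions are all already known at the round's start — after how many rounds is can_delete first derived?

3

Round 1 — (3), (4), (8), derive owner, audit_required, mfa_enrolled.
Round 2 — (1), (6), derive can_write, token_valid.
Round 3 — (7), (9), derive quota_ok, can_delete.
can_delete first appears in round 3.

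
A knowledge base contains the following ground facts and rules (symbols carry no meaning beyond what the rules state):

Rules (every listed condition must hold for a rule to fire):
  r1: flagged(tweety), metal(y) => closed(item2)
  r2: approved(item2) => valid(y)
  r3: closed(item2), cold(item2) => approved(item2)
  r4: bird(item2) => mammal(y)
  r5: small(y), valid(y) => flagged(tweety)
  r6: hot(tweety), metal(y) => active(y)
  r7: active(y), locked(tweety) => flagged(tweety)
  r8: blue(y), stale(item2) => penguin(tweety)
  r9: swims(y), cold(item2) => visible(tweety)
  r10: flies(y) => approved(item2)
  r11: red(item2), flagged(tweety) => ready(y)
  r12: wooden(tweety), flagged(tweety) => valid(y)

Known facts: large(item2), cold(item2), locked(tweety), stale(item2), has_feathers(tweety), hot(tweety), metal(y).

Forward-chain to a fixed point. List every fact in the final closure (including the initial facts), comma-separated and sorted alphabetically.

active(y), approved(item2), closed(item2), cold(item2), flagged(tweety), has_feathers(tweety), hot(tweety), large(item2), locked(tweety), metal(y), stale(item2), valid(y)

Round 1: r6 [hot(tweety), metal(y) => active(y)]. Adds active(y).
Round 2: r7 [active(y), locked(tweety) => flagged(tweety)]. Adds flagged(tweety).
Round 3: r1 [flagged(tweety), metal(y) => closed(item2)]. Adds closed(item2).
Round 4: r3 [closed(item2), cold(item2) => approved(item2)]. Adds approved(item2).
Round 5: r2 [approved(item2) => valid(y)]. Adds valid(y).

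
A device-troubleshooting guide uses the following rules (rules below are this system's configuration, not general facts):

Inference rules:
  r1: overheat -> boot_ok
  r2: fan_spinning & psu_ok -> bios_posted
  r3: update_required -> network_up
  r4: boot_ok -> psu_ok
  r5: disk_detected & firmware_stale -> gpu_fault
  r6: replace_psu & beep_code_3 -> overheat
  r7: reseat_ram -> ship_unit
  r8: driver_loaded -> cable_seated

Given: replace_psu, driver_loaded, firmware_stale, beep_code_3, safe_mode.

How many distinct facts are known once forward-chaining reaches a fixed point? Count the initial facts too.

Round 1: r6 [replace_psu & beep_code_3 -> overheat]; r8 [driver_loaded -> cable_seated]. New: overheat, cable_seated.
Round 2: r1 [overheat -> boot_ok]. New: boot_ok.
Round 3: r4 [boot_ok -> psu_ok]. New: psu_ok.
Closure: {beep_code_3, boot_ok, cable_seated, driver_loaded, firmware_stale, overheat, psu_ok, replace_psu, safe_mode} — 9 facts.

9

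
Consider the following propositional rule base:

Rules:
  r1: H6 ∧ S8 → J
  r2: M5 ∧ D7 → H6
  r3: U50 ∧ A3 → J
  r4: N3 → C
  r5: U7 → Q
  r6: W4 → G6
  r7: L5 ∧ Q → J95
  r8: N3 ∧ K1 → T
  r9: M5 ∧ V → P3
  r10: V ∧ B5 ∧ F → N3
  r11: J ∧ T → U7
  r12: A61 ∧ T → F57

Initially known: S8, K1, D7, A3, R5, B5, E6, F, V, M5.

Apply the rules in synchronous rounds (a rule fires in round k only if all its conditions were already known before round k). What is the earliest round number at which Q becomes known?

Round 1 fires r2, r9, r10, giving H6, P3, N3.
Round 2 fires r1, r4, r8, giving J, C, T.
Round 3 fires r11, giving U7.
Round 4 fires r5, giving Q.
Q first appears in round 4.

4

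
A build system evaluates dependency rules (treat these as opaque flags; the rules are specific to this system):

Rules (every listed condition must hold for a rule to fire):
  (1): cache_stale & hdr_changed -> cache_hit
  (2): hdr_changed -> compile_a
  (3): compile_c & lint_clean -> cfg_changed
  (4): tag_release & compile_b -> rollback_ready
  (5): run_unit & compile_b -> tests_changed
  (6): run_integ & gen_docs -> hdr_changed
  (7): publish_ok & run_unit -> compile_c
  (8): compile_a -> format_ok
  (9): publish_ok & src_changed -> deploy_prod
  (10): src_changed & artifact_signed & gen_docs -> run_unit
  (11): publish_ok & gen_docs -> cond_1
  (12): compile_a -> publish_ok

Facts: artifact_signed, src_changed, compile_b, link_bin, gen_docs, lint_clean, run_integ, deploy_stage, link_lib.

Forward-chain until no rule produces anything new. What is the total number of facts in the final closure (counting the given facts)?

19

[1] (6) [run_integ & gen_docs -> hdr_changed]; (10) [src_changed & artifact_signed & gen_docs -> run_unit]. ⇒ new: hdr_changed, run_unit.
[2] (2) [hdr_changed -> compile_a]; (5) [run_unit & compile_b -> tests_changed]. ⇒ new: compile_a, tests_changed.
[3] (8) [compile_a -> format_ok]; (12) [compile_a -> publish_ok]. ⇒ new: format_ok, publish_ok.
[4] (7) [publish_ok & run_unit -> compile_c]; (9) [publish_ok & src_changed -> deploy_prod]; (11) [publish_ok & gen_docs -> cond_1]. ⇒ new: compile_c, deploy_prod, cond_1.
[5] (3) [compile_c & lint_clean -> cfg_changed]. ⇒ new: cfg_changed.
Closure: {artifact_signed, cfg_changed, compile_a, compile_b, compile_c, cond_1, deploy_prod, deploy_stage, format_ok, gen_docs, hdr_changed, link_bin, link_lib, lint_clean, publish_ok, run_integ, run_unit, src_changed, tests_changed} — 19 facts.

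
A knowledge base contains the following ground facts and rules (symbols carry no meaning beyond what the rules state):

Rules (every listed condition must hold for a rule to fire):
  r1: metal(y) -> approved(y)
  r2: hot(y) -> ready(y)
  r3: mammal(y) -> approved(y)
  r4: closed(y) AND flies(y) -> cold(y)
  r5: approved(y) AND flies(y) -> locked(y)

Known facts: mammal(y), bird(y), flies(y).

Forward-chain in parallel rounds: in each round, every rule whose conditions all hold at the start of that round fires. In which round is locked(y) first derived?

Round 1: r3 [mammal(y) -> approved(y)]. Adds approved(y).
Round 2: r5 [approved(y) AND flies(y) -> locked(y)]. Adds locked(y).
locked(y) first appears in round 2.

2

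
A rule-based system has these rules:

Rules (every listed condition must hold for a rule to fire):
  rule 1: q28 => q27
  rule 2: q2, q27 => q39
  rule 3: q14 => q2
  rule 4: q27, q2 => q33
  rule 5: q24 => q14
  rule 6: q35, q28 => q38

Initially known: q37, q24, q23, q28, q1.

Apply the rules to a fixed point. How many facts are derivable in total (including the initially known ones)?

Round 1 — rule 1, rule 5, derive q27, q14.
Round 2 — rule 3, derive q2.
Round 3 — rule 2, rule 4, derive q39, q33.
Closure: {q1, q14, q2, q23, q24, q27, q28, q33, q37, q39} — 10 facts.

10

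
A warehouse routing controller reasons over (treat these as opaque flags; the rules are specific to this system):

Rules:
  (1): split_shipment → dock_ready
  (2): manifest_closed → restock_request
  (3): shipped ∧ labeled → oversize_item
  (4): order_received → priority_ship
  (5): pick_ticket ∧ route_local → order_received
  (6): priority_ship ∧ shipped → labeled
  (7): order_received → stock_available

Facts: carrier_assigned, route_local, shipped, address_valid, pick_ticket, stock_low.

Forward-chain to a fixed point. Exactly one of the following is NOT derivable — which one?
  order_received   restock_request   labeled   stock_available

Round 1 — (5), derive order_received.
Round 2 — (4), (7), derive priority_ship, stock_available.
Round 3 — (6), derive labeled.
Round 4 — (3), derive oversize_item.
Derived: order_received (round 1), labeled (round 3), stock_available (round 2). restock_request never appears in any round.

restock_request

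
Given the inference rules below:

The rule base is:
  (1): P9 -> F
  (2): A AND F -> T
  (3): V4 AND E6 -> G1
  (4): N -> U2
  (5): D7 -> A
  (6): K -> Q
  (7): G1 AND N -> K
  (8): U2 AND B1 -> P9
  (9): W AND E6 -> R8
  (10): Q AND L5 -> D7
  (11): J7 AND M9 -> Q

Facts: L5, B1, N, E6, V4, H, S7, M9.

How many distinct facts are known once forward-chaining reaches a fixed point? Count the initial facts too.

[1] (3) [V4 AND E6 -> G1]; (4) [N -> U2]. ⇒ new: G1, U2.
[2] (7) [G1 AND N -> K]; (8) [U2 AND B1 -> P9]. ⇒ new: K, P9.
[3] (1) [P9 -> F]; (6) [K -> Q]. ⇒ new: F, Q.
[4] (10) [Q AND L5 -> D7]. ⇒ new: D7.
[5] (5) [D7 -> A]. ⇒ new: A.
[6] (2) [A AND F -> T]. ⇒ new: T.
Closure: {A, B1, D7, E6, F, G1, H, K, L5, M9, N, P9, Q, S7, T, U2, V4} — 17 facts.

17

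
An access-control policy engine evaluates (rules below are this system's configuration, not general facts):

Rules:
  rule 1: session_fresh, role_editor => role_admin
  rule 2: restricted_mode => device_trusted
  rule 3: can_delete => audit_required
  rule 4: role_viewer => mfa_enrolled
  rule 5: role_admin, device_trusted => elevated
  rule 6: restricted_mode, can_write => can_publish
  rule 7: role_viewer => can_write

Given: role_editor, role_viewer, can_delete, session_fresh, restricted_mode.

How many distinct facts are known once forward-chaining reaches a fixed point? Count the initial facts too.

Round 1 fires rule 1, rule 2, rule 3, rule 4, rule 7, giving role_admin, device_trusted, audit_required, mfa_enrolled, can_write.
Round 2 fires rule 5, rule 6, giving elevated, can_publish.
Closure: {audit_required, can_delete, can_publish, can_write, device_trusted, elevated, mfa_enrolled, restricted_mode, role_admin, role_editor, role_viewer, session_fresh} — 12 facts.

12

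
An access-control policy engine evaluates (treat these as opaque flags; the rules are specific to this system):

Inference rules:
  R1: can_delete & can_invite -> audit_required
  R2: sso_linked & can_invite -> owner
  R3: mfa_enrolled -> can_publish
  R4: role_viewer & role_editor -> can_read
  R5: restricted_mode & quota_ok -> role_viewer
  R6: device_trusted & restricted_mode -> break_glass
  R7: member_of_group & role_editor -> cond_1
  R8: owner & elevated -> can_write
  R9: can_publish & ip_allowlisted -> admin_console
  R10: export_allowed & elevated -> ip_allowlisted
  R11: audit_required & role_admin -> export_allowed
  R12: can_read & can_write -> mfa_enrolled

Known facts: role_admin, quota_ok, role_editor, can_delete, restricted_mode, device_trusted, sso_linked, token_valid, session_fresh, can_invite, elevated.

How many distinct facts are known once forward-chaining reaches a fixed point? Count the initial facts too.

Round 1: R1 [can_delete & can_invite -> audit_required]; R2 [sso_linked & can_invite -> owner]; R5 [restricted_mode & quota_ok -> role_viewer]; R6 [device_trusted & restricted_mode -> break_glass]. Adds audit_required, owner, role_viewer, break_glass.
Round 2: R4 [role_viewer & role_editor -> can_read]; R8 [owner & elevated -> can_write]; R11 [audit_required & role_admin -> export_allowed]. Adds can_read, can_write, export_allowed.
Round 3: R10 [export_allowed & elevated -> ip_allowlisted]; R12 [can_read & can_write -> mfa_enrolled]. Adds ip_allowlisted, mfa_enrolled.
Round 4: R3 [mfa_enrolled -> can_publish]. Adds can_publish.
Round 5: R9 [can_publish & ip_allowlisted -> admin_console]. Adds admin_console.
Closure: {admin_console, audit_required, break_glass, can_delete, can_invite, can_publish, can_read, can_write, device_trusted, elevated, export_allowed, ip_allowlisted, mfa_enrolled, owner, quota_ok, restricted_mode, role_admin, role_editor, role_viewer, session_fresh, sso_linked, token_valid} — 22 facts.

22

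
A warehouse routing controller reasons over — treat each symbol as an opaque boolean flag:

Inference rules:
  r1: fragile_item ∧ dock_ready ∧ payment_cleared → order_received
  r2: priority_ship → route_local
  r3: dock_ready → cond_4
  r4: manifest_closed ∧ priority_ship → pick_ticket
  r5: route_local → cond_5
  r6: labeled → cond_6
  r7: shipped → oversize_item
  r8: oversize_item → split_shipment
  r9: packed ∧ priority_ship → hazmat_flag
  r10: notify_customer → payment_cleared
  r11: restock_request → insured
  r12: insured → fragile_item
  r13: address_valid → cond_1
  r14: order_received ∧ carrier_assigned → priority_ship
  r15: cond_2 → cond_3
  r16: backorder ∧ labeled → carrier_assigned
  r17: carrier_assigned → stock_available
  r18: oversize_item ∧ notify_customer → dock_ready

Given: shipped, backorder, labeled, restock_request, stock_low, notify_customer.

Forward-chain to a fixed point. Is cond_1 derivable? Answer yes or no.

Round 1 fires r6, r7, r10, r11, r16, giving cond_6, oversize_item, payment_cleared, insured, carrier_assigned.
Round 2 fires r8, r12, r17, r18, giving split_shipment, fragile_item, stock_available, dock_ready.
Round 3 fires r1, r3, giving order_received, cond_4.
Round 4 fires r14, giving priority_ship.
Round 5 fires r2, giving route_local.
Round 6 fires r5, giving cond_5.
Fixed point reached. cond_1 is concluded only by r13; r13 needs address_valid (never derived).

no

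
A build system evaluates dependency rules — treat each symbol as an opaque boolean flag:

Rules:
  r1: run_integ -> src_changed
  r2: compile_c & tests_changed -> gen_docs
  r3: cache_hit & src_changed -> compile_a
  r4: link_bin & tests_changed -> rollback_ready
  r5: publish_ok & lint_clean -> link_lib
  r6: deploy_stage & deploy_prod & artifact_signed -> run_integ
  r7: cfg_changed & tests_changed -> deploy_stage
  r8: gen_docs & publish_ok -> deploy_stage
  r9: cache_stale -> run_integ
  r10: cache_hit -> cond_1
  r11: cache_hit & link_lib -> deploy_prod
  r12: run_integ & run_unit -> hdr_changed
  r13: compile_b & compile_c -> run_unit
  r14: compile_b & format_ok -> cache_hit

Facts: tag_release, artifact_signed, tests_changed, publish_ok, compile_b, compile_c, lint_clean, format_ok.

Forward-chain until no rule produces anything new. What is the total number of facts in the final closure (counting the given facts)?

Round 1 fires r2, r5, r13, r14, giving gen_docs, link_lib, run_unit, cache_hit.
Round 2 fires r8, r10, r11, giving deploy_stage, cond_1, deploy_prod.
Round 3 fires r6, giving run_integ.
Round 4 fires r1, r12, giving src_changed, hdr_changed.
Round 5 fires r3, giving compile_a.
Closure: {artifact_signed, cache_hit, compile_a, compile_b, compile_c, cond_1, deploy_prod, deploy_stage, format_ok, gen_docs, hdr_changed, link_lib, lint_clean, publish_ok, run_integ, run_unit, src_changed, tag_release, tests_changed} — 19 facts.

19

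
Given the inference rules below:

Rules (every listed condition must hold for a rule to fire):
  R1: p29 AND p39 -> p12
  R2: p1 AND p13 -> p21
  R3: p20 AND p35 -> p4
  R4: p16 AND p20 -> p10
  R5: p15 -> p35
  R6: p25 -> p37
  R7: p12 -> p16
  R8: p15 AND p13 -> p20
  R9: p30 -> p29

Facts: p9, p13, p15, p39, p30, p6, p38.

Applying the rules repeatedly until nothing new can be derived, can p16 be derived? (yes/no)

yes

Round 1 — R5, R8, R9, derive p35, p20, p29.
Round 2 — R1, R3, derive p12, p4.
Round 3 — R7, derive p16.
Round 4 — R4, derive p10.
p16 appears in round 3, so it is derivable.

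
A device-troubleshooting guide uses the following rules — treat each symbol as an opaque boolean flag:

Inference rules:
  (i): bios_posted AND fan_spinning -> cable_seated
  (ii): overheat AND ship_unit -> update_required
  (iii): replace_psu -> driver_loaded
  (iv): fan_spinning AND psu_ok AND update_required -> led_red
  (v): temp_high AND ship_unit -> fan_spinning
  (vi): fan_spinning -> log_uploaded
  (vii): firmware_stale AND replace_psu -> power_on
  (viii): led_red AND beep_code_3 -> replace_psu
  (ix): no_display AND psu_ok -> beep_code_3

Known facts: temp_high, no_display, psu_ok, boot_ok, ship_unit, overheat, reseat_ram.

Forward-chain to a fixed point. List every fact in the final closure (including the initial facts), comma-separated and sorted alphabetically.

Round 1 fires (ii), (v), (ix), giving update_required, fan_spinning, beep_code_3.
Round 2 fires (iv), (vi), giving led_red, log_uploaded.
Round 3 fires (viii), giving replace_psu.
Round 4 fires (iii), giving driver_loaded.

beep_code_3, boot_ok, driver_loaded, fan_spinning, led_red, log_uploaded, no_display, overheat, psu_ok, replace_psu, reseat_ram, ship_unit, temp_high, update_required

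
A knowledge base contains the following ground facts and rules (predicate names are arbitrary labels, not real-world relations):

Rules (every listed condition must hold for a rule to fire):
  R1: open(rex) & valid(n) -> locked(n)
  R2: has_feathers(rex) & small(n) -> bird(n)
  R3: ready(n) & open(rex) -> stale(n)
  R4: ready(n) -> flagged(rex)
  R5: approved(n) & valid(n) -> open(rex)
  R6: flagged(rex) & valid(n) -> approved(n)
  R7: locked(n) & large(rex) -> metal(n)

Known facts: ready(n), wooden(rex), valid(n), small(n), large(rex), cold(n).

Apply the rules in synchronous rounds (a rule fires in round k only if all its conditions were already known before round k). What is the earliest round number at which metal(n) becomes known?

5

[1] R4 [ready(n) -> flagged(rex)]. ⇒ new: flagged(rex).
[2] R6 [flagged(rex) & valid(n) -> approved(n)]. ⇒ new: approved(n).
[3] R5 [approved(n) & valid(n) -> open(rex)]. ⇒ new: open(rex).
[4] R1 [open(rex) & valid(n) -> locked(n)]; R3 [ready(n) & open(rex) -> stale(n)]. ⇒ new: locked(n), stale(n).
[5] R7 [locked(n) & large(rex) -> metal(n)]. ⇒ new: metal(n).
metal(n) first appears in round 5.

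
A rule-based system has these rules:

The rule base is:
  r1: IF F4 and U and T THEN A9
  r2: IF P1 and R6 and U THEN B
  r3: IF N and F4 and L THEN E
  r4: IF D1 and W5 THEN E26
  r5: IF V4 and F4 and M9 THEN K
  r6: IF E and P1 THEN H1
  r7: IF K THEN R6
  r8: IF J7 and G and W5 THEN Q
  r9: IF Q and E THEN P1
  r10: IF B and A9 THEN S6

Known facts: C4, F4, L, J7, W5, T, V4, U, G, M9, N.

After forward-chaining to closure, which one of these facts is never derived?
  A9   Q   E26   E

E26

Round 1: r1 [IF F4 and U and T THEN A9]; r3 [IF N and F4 and L THEN E]; r5 [IF V4 and F4 and M9 THEN K]; r8 [IF J7 and G and W5 THEN Q]. New: A9, E, K, Q.
Round 2: r7 [IF K THEN R6]; r9 [IF Q and E THEN P1]. New: R6, P1.
Round 3: r2 [IF P1 and R6 and U THEN B]; r6 [IF E and P1 THEN H1]. New: B, H1.
Round 4: r10 [IF B and A9 THEN S6]. New: S6.
Derived: A9 (round 1), Q (round 1), E (round 1). E26 never appears in any round.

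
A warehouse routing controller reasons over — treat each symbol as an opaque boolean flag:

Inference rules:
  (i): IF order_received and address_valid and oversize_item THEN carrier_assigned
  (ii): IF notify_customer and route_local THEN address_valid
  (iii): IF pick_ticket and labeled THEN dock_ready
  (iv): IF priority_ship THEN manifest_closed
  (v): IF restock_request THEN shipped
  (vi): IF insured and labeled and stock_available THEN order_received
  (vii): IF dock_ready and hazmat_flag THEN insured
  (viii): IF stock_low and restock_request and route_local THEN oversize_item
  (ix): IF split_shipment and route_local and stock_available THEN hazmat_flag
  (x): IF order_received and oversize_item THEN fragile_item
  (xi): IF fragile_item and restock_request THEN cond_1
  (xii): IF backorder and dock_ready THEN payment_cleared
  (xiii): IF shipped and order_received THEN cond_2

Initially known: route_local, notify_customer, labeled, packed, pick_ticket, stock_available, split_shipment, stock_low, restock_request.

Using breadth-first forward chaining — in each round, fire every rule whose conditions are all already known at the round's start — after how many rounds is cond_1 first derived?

5

Round 1: (ii) [IF notify_customer and route_local THEN address_valid]; (iii) [IF pick_ticket and labeled THEN dock_ready]; (v) [IF restock_request THEN shipped]; (viii) [IF stock_low and restock_request and route_local THEN oversize_item]; (ix) [IF split_shipment and route_local and stock_available THEN hazmat_flag]. New: address_valid, dock_ready, shipped, oversize_item, hazmat_flag.
Round 2: (vii) [IF dock_ready and hazmat_flag THEN insured]. New: insured.
Round 3: (vi) [IF insured and labeled and stock_available THEN order_received]. New: order_received.
Round 4: (i) [IF order_received and address_valid and oversize_item THEN carrier_assigned]; (x) [IF order_received and oversize_item THEN fragile_item]; (xiii) [IF shipped and order_received THEN cond_2]. New: carrier_assigned, fragile_item, cond_2.
Round 5: (xi) [IF fragile_item and restock_request THEN cond_1]. New: cond_1.
cond_1 first appears in round 5.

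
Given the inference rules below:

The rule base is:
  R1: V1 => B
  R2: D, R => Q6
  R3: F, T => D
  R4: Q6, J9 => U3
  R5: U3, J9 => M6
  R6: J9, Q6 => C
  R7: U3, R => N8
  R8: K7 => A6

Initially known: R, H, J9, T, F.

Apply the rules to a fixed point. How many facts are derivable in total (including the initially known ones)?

Round 1 fires R3, giving D.
Round 2 fires R2, giving Q6.
Round 3 fires R4, R6, giving U3, C.
Round 4 fires R5, R7, giving M6, N8.
Closure: {C, D, F, H, J9, M6, N8, Q6, R, T, U3} — 11 facts.

11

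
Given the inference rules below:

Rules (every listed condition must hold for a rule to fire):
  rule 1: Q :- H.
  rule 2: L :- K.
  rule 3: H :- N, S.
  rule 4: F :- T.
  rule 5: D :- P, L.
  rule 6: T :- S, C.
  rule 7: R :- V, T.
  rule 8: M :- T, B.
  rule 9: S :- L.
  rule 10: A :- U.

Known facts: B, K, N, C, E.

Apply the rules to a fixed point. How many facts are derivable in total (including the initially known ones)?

12

Round 1: rule 2 [L :- K.]. Adds L.
Round 2: rule 9 [S :- L.]. Adds S.
Round 3: rule 3 [H :- N, S.]; rule 6 [T :- S, C.]. Adds H, T.
Round 4: rule 1 [Q :- H.]; rule 4 [F :- T.]; rule 8 [M :- T, B.]. Adds Q, F, M.
Closure: {B, C, E, F, H, K, L, M, N, Q, S, T} — 12 facts.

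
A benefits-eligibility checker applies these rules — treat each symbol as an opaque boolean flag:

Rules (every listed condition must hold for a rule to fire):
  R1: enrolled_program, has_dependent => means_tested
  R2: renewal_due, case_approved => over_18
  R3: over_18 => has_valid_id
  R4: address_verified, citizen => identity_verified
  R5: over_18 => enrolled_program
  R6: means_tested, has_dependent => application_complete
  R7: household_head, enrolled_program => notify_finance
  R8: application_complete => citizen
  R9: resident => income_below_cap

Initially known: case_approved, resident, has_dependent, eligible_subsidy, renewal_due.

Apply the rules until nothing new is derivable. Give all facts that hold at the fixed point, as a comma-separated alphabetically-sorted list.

application_complete, case_approved, citizen, eligible_subsidy, enrolled_program, has_dependent, has_valid_id, income_below_cap, means_tested, over_18, renewal_due, resident

Round 1: R2 [renewal_due, case_approved => over_18]; R9 [resident => income_below_cap]. Adds over_18, income_below_cap.
Round 2: R3 [over_18 => has_valid_id]; R5 [over_18 => enrolled_program]. Adds has_valid_id, enrolled_program.
Round 3: R1 [enrolled_program, has_dependent => means_tested]. Adds means_tested.
Round 4: R6 [means_tested, has_dependent => application_complete]. Adds application_complete.
Round 5: R8 [application_complete => citizen]. Adds citizen.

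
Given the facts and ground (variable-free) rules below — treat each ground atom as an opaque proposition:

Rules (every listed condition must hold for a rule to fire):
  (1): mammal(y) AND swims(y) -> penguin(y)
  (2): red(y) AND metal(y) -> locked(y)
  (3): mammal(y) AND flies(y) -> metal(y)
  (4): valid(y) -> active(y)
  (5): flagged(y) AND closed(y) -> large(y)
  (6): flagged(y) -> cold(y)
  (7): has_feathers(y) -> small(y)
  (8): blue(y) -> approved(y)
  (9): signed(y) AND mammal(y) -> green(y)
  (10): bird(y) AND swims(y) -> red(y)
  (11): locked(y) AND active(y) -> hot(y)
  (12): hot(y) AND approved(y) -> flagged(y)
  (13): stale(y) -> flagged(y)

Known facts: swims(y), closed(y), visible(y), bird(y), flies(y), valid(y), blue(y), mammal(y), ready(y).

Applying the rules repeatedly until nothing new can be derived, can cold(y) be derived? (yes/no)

yes

Round 1: (1) [mammal(y) AND swims(y) -> penguin(y)]; (3) [mammal(y) AND flies(y) -> metal(y)]; (4) [valid(y) -> active(y)]; (8) [blue(y) -> approved(y)]; (10) [bird(y) AND swims(y) -> red(y)]. Adds penguin(y), metal(y), active(y), approved(y), red(y).
Round 2: (2) [red(y) AND metal(y) -> locked(y)]. Adds locked(y).
Round 3: (11) [locked(y) AND active(y) -> hot(y)]. Adds hot(y).
Round 4: (12) [hot(y) AND approved(y) -> flagged(y)]. Adds flagged(y).
Round 5: (5) [flagged(y) AND closed(y) -> large(y)]; (6) [flagged(y) -> cold(y)]. Adds large(y), cold(y).
cold(y) appears in round 5, so it is derivable.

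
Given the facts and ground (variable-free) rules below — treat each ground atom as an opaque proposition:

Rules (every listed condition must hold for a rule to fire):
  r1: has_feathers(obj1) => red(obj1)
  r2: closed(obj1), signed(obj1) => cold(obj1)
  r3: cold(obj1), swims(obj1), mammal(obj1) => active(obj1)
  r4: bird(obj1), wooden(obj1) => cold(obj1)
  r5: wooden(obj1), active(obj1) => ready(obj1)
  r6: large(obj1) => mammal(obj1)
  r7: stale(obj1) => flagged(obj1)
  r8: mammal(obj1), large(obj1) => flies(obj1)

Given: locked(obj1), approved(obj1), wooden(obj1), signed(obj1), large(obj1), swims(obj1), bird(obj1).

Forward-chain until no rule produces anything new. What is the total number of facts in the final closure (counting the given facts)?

Round 1: r4 [bird(obj1), wooden(obj1) => cold(obj1)]; r6 [large(obj1) => mammal(obj1)]. Adds cold(obj1), mammal(obj1).
Round 2: r3 [cold(obj1), swims(obj1), mammal(obj1) => active(obj1)]; r8 [mammal(obj1), large(obj1) => flies(obj1)]. Adds active(obj1), flies(obj1).
Round 3: r5 [wooden(obj1), active(obj1) => ready(obj1)]. Adds ready(obj1).
Closure: {active(obj1), approved(obj1), bird(obj1), cold(obj1), flies(obj1), large(obj1), locked(obj1), mammal(obj1), ready(obj1), signed(obj1), swims(obj1), wooden(obj1)} — 12 facts.

12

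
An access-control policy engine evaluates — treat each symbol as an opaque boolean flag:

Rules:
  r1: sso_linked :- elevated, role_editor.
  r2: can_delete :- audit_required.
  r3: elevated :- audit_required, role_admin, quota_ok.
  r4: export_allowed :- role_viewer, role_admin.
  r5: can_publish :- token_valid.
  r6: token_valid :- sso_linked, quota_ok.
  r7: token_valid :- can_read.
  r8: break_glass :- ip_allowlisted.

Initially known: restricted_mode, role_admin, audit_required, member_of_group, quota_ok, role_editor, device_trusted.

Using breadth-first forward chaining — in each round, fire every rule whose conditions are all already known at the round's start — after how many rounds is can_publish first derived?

4

Round 1 — r2, r3, derive can_delete, elevated.
Round 2 — r1, derive sso_linked.
Round 3 — r6, derive token_valid.
Round 4 — r5, derive can_publish.
can_publish first appears in round 4.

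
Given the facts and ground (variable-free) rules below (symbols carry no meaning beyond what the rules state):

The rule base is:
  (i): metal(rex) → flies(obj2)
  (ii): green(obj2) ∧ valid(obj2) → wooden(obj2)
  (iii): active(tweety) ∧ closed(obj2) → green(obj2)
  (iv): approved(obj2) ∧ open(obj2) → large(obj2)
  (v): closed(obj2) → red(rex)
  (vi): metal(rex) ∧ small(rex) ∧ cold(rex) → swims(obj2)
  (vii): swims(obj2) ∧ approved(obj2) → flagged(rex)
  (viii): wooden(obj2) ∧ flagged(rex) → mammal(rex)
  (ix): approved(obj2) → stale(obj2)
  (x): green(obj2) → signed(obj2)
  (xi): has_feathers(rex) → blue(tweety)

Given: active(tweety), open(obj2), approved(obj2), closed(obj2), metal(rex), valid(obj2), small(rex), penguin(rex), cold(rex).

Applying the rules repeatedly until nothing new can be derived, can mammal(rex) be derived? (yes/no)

Round 1 — (i), (iii), (iv), (v), (vi), (ix), derive flies(obj2), green(obj2), large(obj2), red(rex), swims(obj2), stale(obj2).
Round 2 — (ii), (vii), (x), derive wooden(obj2), flagged(rex), signed(obj2).
Round 3 — (viii), derive mammal(rex).
mammal(rex) appears in round 3, so it is derivable.

yes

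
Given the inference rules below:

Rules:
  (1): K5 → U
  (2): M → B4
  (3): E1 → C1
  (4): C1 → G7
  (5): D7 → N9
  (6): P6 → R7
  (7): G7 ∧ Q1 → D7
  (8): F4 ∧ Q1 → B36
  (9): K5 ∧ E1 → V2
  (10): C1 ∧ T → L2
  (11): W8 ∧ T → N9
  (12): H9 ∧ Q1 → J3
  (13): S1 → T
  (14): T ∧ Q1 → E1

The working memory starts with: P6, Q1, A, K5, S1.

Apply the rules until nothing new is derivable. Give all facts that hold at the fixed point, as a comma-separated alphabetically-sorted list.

[1] (1) [K5 → U]; (6) [P6 → R7]; (13) [S1 → T]. ⇒ new: U, R7, T.
[2] (14) [T ∧ Q1 → E1]. ⇒ new: E1.
[3] (3) [E1 → C1]; (9) [K5 ∧ E1 → V2]. ⇒ new: C1, V2.
[4] (4) [C1 → G7]; (10) [C1 ∧ T → L2]. ⇒ new: G7, L2.
[5] (7) [G7 ∧ Q1 → D7]. ⇒ new: D7.
[6] (5) [D7 → N9]. ⇒ new: N9.

A, C1, D7, E1, G7, K5, L2, N9, P6, Q1, R7, S1, T, U, V2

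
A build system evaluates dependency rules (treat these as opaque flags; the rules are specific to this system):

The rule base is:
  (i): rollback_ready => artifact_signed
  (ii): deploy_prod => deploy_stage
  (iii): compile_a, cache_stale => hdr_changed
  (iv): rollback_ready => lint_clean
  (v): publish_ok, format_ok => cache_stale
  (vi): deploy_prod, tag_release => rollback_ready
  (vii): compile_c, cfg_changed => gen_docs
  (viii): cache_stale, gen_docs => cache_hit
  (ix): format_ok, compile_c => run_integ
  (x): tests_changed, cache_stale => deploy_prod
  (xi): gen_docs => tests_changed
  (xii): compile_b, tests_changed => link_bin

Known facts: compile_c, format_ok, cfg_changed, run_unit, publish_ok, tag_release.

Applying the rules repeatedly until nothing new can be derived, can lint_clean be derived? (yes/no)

yes

Round 1 — (v), (vii), (ix), derive cache_stale, gen_docs, run_integ.
Round 2 — (viii), (xi), derive cache_hit, tests_changed.
Round 3 — (x), derive deploy_prod.
Round 4 — (ii), (vi), derive deploy_stage, rollback_ready.
Round 5 — (i), (iv), derive artifact_signed, lint_clean.
lint_clean appears in round 5, so it is derivable.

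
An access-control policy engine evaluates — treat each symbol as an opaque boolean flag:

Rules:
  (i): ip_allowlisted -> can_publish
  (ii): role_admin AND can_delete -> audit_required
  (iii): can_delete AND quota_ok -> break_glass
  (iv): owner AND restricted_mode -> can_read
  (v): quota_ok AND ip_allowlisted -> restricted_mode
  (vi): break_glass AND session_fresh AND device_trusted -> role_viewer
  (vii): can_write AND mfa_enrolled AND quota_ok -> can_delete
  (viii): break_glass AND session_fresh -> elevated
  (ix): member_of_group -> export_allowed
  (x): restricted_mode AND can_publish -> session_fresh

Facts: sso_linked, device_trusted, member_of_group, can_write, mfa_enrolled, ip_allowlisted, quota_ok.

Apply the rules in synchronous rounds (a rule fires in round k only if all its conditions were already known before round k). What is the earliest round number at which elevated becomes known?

3

[1] (i) [ip_allowlisted -> can_publish]; (v) [quota_ok AND ip_allowlisted -> restricted_mode]; (vii) [can_write AND mfa_enrolled AND quota_ok -> can_delete]; (ix) [member_of_group -> export_allowed]. ⇒ new: can_publish, restricted_mode, can_delete, export_allowed.
[2] (iii) [can_delete AND quota_ok -> break_glass]; (x) [restricted_mode AND can_publish -> session_fresh]. ⇒ new: break_glass, session_fresh.
[3] (vi) [break_glass AND session_fresh AND device_trusted -> role_viewer]; (viii) [break_glass AND session_fresh -> elevated]. ⇒ new: role_viewer, elevated.
elevated first appears in round 3.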